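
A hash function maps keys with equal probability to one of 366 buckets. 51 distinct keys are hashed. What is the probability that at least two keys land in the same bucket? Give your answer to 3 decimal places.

It's easier to compute the probability that all 51 are distinct.
P(all distinct) = 366/366 · 365/366 · ··· · 316/366 ≈ 0.026.
So the probability of at least one match is 1 − 0.026 = 0.974.

0.974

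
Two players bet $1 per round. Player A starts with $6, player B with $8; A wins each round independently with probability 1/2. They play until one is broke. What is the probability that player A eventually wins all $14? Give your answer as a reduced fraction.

With a fair step, P(i) = ½P(i−1) + ½P(i+1) with P(0)=0, P(14)=1 has the linear solution P(i) = i/14.
P(6) = 6/14 = 3/7.

3/7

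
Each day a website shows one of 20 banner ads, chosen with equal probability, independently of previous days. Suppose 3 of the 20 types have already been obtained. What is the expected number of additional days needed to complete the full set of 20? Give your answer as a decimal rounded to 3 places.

68.791

Starting from 3 distinct types, each trial gives a new one with probability (20−i)/20 when i types are held, so the wait for the next new type is 20/(20−i).
E = 20/17 + 20/16 + 20/15 + 20/14 + 20/13 + 20/12 + 20/11 + 20/10 + 20/9 + 20/8 + 20/7 + 20/6 + 20/5 + 20/4 + 20/3 + 20/2 + 20/1 = 42142223/612612 ≈ 68.791.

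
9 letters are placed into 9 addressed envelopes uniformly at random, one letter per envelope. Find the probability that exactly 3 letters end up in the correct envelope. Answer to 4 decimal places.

Choose which 3 of the 9 are fixed: C(9,3) = 84 ways.
The remaining 6 must have no fixed point: D(6) = 265.
P = 84·265/362880 = 53/864 ≈ 0.0613.

0.0613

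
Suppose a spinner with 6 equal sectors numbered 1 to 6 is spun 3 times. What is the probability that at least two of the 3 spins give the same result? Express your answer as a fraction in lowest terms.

4/9

P(all 3 different) = 6/6 · 5/6 · ··· · 4/6 = 5/9.
P(at least two equal) = 1 − 5/9 = 4/9.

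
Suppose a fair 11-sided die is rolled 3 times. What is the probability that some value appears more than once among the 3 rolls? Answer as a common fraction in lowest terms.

31/121

P(all 3 different) = 11/11 · 10/11 · ··· · 9/11 = 90/121.
P(at least two equal) = 1 − 90/121 = 31/121.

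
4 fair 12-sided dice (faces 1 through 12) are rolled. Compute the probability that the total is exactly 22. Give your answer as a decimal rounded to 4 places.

There are 12^4 = 20736 equally likely outcomes.
The number of ordered 4-tuples from {1,…,12} summing to 22 is 994.
P(sum = 22) = 994/20736 = 497/10368 ≈ 0.0479.

0.0479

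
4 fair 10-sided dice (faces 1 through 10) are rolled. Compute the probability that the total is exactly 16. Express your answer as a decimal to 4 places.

There are 10^4 = 10000 equally likely outcomes.
The number of ordered 4-tuples from {1,…,10} summing to 16 is 415.
P(sum = 16) = 415/10000 = 83/2000 ≈ 0.0415.

0.0415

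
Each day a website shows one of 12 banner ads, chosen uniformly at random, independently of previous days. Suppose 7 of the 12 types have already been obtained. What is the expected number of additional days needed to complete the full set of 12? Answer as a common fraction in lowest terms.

137/5

Starting from 7 distinct types, each trial gives a new one with probability (12−i)/12 when i types are held, so the wait for the next new type is 12/(12−i).
E = 12/5 + 12/4 + 12/3 + 12/2 + 12/1 = 137/5.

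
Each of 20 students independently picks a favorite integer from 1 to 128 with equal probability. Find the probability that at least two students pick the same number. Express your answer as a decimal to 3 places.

0.791

It's easier to compute the probability that all 20 are distinct.
P(all distinct) = 128/128 · 127/128 · ··· · 109/128 ≈ 0.209.
So the probability of at least one match is 1 − 0.209 = 0.791.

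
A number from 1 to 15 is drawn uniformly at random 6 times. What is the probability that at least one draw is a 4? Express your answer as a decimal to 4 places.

0.3390

P(no draw is a 4) = (14/15)^6 ≈ 0.6610.
P(at least one) = 1 − 0.6610 = 0.3390.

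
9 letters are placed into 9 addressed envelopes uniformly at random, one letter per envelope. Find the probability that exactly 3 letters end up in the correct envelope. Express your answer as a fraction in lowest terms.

Choose which 3 of the 9 are fixed: C(9,3) = 84 ways.
The remaining 6 must have no fixed point: D(6) = 265.
P = 84·265/362880 = 53/864.

53/864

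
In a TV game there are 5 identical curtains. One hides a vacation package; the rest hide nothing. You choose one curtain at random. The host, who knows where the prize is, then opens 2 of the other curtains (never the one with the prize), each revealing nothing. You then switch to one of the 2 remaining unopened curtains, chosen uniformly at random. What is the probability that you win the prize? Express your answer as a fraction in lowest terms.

2/5

Your original curtain holds the prize with probability 1/5, so the other 4 collectively hold it with probability 4/5.
The host can always find 2 empty curtains to open, so the reveals don't change that 4/5; it is now spread over the 2 remaining unopened curtains.
P(win by switching) = (4/5) · (1/2) = 2/5.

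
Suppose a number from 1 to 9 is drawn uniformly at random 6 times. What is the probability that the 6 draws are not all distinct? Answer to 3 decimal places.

0.886

P(all 6 different) = 9/9 · 8/9 · ··· · 4/9 ≈ 0.114.
P(at least two equal) = 1 − 0.114 = 0.886.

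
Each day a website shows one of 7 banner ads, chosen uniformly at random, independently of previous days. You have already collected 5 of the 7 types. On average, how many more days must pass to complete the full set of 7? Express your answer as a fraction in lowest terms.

Starting from 5 distinct types, each trial gives a new one with probability (7−i)/7 when i types are held, so the wait for the next new type is 7/(7−i).
E = 7/2 + 7/1 = 21/2.

21/2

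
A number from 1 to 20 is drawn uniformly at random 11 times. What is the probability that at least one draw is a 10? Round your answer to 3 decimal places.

P(no draw is a 10) = (19/20)^11 ≈ 0.569.
P(at least one) = 1 − 0.569 = 0.431.

0.431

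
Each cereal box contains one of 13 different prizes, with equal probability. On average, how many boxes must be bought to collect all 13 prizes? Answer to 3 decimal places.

41.342

After i distinct types are collected, each trial gives a new one with probability (13−i)/13, so the expected wait for the next new type is 13/(13−i).
E = 13/13 + 13/12 + 13/11 + 13/10 + 13/9 + 13/8 + 13/7 + 13/6 + 13/5 + 13/4 + 13/3 + 13/2 + 13/1 = 1145993/27720 ≈ 41.342.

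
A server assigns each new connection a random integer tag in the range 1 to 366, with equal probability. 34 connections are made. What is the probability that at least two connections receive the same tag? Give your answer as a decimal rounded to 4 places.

It's easier to compute the probability that all 34 are distinct.
P(all distinct) = 366/366 · 365/366 · ··· · 333/366 ≈ 0.2056.
So the probability of at least one match is 1 − 0.2056 = 0.7944.

0.7944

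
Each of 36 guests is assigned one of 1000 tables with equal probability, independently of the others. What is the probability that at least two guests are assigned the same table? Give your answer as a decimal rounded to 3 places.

It's easier to compute the probability that all 36 are distinct.
P(all distinct) = 1000/1000 · 999/1000 · ··· · 965/1000 ≈ 0.529.
So the probability of at least one match is 1 − 0.529 = 0.471.

0.471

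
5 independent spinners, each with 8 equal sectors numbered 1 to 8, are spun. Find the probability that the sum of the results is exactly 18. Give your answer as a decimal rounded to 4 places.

0.0534

There are 8^5 = 32768 equally likely outcomes.
The number of ordered 5-tuples from {1,…,8} summing to 18 is 1750.
P(sum = 18) = 1750/32768 = 875/16384 ≈ 0.0534.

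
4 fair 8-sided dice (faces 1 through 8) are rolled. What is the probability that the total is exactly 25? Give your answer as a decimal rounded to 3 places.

0.029

There are 8^4 = 4096 equally likely outcomes.
The number of ordered 4-tuples from {1,…,8} summing to 25 is 120.
P(sum = 25) = 120/4096 = 15/512 ≈ 0.029.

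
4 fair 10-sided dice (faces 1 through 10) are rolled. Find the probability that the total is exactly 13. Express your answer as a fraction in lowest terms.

There are 10^4 = 10000 equally likely outcomes.
The number of ordered 4-tuples from {1,…,10} summing to 13 is 220.
P(sum = 13) = 220/10000 = 11/500.

11/500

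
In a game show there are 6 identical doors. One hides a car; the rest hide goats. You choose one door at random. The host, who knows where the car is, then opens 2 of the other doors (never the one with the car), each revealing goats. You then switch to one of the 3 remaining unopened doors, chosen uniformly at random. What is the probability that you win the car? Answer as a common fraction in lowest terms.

5/18

Your original door holds the car with probability 1/6, so the other 5 collectively hold it with probability 5/6.
The host can always find 2 empty doors to open, so the reveals don't change that 5/6; it is now spread over the 3 remaining unopened doors.
P(win by switching) = (5/6) · (1/3) = 5/18.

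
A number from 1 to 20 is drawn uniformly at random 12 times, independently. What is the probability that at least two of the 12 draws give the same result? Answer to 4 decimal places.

0.9853

P(all 12 different) = 20/20 · 19/20 · ··· · 9/20 ≈ 0.0147.
P(at least two equal) = 1 − 0.0147 = 0.9853.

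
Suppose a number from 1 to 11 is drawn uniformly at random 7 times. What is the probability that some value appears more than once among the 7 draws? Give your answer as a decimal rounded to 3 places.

0.915

P(all 7 different) = 11/11 · 10/11 · ··· · 5/11 ≈ 0.085.
P(at least two equal) = 1 − 0.085 = 0.915.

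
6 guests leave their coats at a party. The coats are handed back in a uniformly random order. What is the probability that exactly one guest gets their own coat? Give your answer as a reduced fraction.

11/30

Choose which one is fixed: C(6,1) = 6 ways.
The remaining 5 must have no fixed point: D(5) = 44.
P = 6·44/720 = 11/30.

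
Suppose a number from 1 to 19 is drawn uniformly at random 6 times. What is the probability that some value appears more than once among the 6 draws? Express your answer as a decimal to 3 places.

P(all 6 different) = 19/19 · 18/19 · ··· · 14/19 ≈ 0.415.
P(at least two equal) = 1 − 0.415 = 0.585.

0.585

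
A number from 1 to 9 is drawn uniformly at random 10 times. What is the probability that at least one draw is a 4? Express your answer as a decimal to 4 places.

0.6921

P(no draw is a 4) = (8/9)^10 ≈ 0.3079.
P(at least one) = 1 − 0.3079 = 0.6921.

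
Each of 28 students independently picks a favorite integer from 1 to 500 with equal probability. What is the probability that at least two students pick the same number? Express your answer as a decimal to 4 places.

It's easier to compute the probability that all 28 are distinct.
P(all distinct) = 500/500 · 499/500 · ··· · 473/500 ≈ 0.4629.
So the probability of at least one match is 1 − 0.4629 = 0.5371.

0.5371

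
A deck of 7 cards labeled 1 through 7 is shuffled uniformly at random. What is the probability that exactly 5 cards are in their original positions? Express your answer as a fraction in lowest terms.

1/240

Choose which 5 of the 7 are fixed: C(7,5) = 21 ways.
The remaining 2 must have no fixed point: D(2) = 1.
P = 21·1/5040 = 1/240.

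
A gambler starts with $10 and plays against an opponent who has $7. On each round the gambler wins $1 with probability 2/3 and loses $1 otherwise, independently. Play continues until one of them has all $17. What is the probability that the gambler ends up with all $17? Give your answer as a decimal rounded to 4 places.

0.9990

Let r = q/p = (1/3)/(2/3) = 1/2. The recurrence P(i) = p·P(i+1) + q·P(i−1) with P(0)=0, P(17)=1 gives P(i) = (1 − r^i)/(1 − r^17).
P(10) = (1 − (1/2)^10) / (1 − (1/2)^17) = 130944/131071 ≈ 0.9990.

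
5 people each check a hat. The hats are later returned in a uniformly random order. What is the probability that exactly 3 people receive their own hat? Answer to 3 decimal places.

0.083

Choose which 3 of the 5 are fixed: C(5,3) = 10 ways.
The remaining 2 must have no fixed point: D(2) = 1.
P = 10·1/120 = 1/12 ≈ 0.083.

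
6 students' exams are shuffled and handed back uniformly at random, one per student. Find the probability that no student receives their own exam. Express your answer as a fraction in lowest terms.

This is the derangement probability: permutations of 6 with no fixed point.
D(6) = 6! · (1 − 1/1! + 1/2! − ··· + (−1)^6/6!) = 265.
P = 265/720 = 53/144.

53/144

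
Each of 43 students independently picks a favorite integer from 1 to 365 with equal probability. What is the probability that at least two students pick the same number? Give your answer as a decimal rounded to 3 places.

It's easier to compute the probability that all 43 are distinct.
P(all distinct) = 365/365 · 364/365 · ··· · 323/365 ≈ 0.076.
So the probability of at least one match is 1 − 0.076 = 0.924.

0.924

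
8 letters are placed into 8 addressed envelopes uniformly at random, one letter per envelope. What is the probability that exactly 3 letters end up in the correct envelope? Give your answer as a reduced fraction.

11/180

Choose which 3 of the 8 are fixed: C(8,3) = 56 ways.
The remaining 5 must have no fixed point: D(5) = 44.
P = 56·44/40320 = 11/180.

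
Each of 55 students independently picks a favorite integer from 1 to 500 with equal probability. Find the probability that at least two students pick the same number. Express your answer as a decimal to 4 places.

0.9542

It's easier to compute the probability that all 55 are distinct.
P(all distinct) = 500/500 · 499/500 · ··· · 446/500 ≈ 0.0458.
So the probability of at least one match is 1 − 0.0458 = 0.9542.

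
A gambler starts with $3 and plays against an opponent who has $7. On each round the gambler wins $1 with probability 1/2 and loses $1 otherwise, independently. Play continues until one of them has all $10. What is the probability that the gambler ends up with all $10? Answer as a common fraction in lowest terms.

3/10

With a fair step, P(i) = ½P(i−1) + ½P(i+1) with P(0)=0, P(10)=1 has the linear solution P(i) = i/10.
P(3) = 3/10.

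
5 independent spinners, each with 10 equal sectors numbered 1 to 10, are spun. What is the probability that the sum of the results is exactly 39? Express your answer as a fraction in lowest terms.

There are 10^5 = 100000 equally likely outcomes.
The number of ordered 5-tuples from {1,…,10} summing to 39 is 1340.
P(sum = 39) = 1340/100000 = 67/5000.

67/5000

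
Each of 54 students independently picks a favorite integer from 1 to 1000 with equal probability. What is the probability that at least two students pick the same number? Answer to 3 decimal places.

0.767

It's easier to compute the probability that all 54 are distinct.
P(all distinct) = 1000/1000 · 999/1000 · ··· · 947/1000 ≈ 0.233.
So the probability of at least one match is 1 − 0.233 = 0.767.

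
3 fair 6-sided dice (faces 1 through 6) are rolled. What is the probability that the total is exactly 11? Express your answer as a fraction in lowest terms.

1/8

There are 6^3 = 216 equally likely outcomes.
The number of ordered 3-tuples from {1,…,6} summing to 11 is 27.
P(sum = 11) = 27/216 = 1/8.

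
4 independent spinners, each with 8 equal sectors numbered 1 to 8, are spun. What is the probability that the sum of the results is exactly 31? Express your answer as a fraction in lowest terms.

There are 8^4 = 4096 equally likely outcomes.
The number of ordered 4-tuples from {1,…,8} summing to 31 is 4.
P(sum = 31) = 4/4096 = 1/1024.

1/1024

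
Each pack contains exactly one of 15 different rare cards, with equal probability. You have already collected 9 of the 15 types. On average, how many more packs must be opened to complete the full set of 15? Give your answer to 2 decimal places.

Starting from 9 distinct types, each trial gives a new one with probability (15−i)/15 when i types are held, so the wait for the next new type is 15/(15−i).
E = 15/6 + 15/5 + 15/4 + 15/3 + 15/2 + 15/1 = 147/4 ≈ 36.75.

36.75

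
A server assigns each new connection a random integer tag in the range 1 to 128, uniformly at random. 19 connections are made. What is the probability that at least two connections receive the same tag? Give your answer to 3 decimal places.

0.755

It's easier to compute the probability that all 19 are distinct.
P(all distinct) = 128/128 · 127/128 · ··· · 110/128 ≈ 0.245.
So the probability of at least one match is 1 − 0.245 = 0.755.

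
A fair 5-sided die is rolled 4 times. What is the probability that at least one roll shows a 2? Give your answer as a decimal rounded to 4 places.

0.5904

P(no roll shows a 2) = (4/5)^4 ≈ 0.4096.
P(at least one) = 1 − 0.4096 = 0.5904.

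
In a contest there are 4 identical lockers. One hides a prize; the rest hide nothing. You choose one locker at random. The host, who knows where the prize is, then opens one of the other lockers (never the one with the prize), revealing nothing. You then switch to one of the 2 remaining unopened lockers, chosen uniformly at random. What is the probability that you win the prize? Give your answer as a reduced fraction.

3/8

Your original locker holds the prize with probability 1/4, so the other 3 collectively hold it with probability 3/4.
The host can always find an empty locker to open, so this doesn't change that 3/4; it is now spread over the 2 remaining unopened lockers.
P(win by switching) = (3/4) · (1/2) = 3/8.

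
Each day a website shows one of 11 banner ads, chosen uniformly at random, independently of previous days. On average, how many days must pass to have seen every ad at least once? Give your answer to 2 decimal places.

33.22

After i distinct types are collected, each trial gives a new one with probability (11−i)/11, so the expected wait for the next new type is 11/(11−i).
E = 11/11 + 11/10 + 11/9 + 11/8 + 11/7 + 11/6 + 11/5 + 11/4 + 11/3 + 11/2 + 11/1 = 83711/2520 ≈ 33.22.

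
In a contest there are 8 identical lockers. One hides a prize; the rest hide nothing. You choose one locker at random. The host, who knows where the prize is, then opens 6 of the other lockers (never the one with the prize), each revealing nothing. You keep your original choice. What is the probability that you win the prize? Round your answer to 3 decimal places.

0.125

The host can always open 6 empty lockers regardless of your choice, so the reveals give no information about your original locker.
P(win by staying) = 1/8 ≈ 0.125.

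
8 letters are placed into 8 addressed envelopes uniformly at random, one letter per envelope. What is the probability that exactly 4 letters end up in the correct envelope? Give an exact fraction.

1/64

Choose which 4 of the 8 are fixed: C(8,4) = 70 ways.
The remaining 4 must have no fixed point: D(4) = 9.
P = 70·9/40320 = 1/64.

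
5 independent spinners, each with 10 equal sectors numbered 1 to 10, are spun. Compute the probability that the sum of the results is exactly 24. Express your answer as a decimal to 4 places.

There are 10^5 = 100000 equally likely outcomes.
The number of ordered 5-tuples from {1,…,10} summing to 24 is 5280.
P(sum = 24) = 5280/100000 = 33/625 ≈ 0.0528.

0.0528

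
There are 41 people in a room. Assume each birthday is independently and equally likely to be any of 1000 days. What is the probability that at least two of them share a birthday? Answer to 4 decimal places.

0.5645

It's easier to compute the probability that all 41 are distinct.
P(all distinct) = 1000/1000 · 999/1000 · ··· · 960/1000 ≈ 0.4355.
So the probability of at least one match is 1 − 0.4355 = 0.5645.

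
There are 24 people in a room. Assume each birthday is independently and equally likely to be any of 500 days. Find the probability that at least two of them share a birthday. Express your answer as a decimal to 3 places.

It's easier to compute the probability that all 24 are distinct.
P(all distinct) = 500/500 · 499/500 · ··· · 477/500 ≈ 0.571.
So the probability of at least one match is 1 − 0.571 = 0.429.

0.429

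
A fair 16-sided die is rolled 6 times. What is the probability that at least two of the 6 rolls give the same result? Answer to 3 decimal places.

P(all 6 different) = 16/16 · 15/16 · ··· · 11/16 ≈ 0.344.
P(at least two equal) = 1 − 0.344 = 0.656.

0.656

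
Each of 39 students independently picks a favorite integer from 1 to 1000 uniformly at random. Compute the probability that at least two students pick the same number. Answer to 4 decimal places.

0.5280

It's easier to compute the probability that all 39 are distinct.
P(all distinct) = 1000/1000 · 999/1000 · ··· · 962/1000 ≈ 0.4720.
So the probability of at least one match is 1 − 0.4720 = 0.5280.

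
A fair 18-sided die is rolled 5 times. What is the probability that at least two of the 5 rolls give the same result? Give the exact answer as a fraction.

P(all 5 different) = 18/18 · 17/18 · ··· · 14/18 = 1190/2187.
P(at least two equal) = 1 − 1190/2187 = 997/2187.

997/2187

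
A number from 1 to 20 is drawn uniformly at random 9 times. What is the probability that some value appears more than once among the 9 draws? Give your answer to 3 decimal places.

P(all 9 different) = 20/20 · 19/20 · ··· · 12/20 ≈ 0.119.
P(at least two equal) = 1 − 0.119 = 0.881.

0.881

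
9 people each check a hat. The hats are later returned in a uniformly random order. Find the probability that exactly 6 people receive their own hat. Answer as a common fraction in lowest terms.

Choose which 6 of the 9 are fixed: C(9,6) = 84 ways.
The remaining 3 must have no fixed point: D(3) = 2.
P = 84·2/362880 = 1/2160.

1/2160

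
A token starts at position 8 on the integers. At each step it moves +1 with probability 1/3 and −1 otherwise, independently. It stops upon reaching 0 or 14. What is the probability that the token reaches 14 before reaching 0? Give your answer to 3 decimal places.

0.016

Let r = q/p = (2/3)/(1/3) = 2. The recurrence P(i) = p·P(i+1) + q·P(i−1) with P(0)=0, P(14)=1 gives P(i) = (1 − r^i)/(1 − r^14).
P(8) = (1 − (2)^8) / (1 − (2)^14) = 85/5461 ≈ 0.016.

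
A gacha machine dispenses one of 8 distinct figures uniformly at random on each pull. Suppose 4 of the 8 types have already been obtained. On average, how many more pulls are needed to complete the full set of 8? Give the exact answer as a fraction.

50/3

Starting from 4 distinct types, each trial gives a new one with probability (8−i)/8 when i types are held, so the wait for the next new type is 8/(8−i).
E = 8/4 + 8/3 + 8/2 + 8/1 = 50/3.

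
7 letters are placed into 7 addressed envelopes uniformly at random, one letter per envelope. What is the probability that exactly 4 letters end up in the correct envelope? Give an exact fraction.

Choose which 4 of the 7 are fixed: C(7,4) = 35 ways.
The remaining 3 must have no fixed point: D(3) = 2.
P = 35·2/5040 = 1/72.

1/72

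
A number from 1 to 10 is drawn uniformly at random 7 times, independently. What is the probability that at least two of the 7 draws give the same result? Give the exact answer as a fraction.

P(all 7 different) = 10/10 · 9/10 · ··· · 4/10 = 189/3125.
P(at least two equal) = 1 − 189/3125 = 2936/3125.

2936/3125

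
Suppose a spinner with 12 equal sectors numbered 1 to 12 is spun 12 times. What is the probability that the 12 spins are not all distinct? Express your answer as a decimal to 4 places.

P(all 12 different) = 12/12 · 11/12 · ··· · 1/12 ≈ 0.0001.
P(at least two equal) = 1 − 0.0001 = 0.9999.

0.9999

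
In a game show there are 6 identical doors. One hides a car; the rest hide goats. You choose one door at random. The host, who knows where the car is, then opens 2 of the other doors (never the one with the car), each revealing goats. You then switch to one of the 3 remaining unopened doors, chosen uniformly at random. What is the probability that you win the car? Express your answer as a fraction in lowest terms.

5/18

Your original door holds the car with probability 1/6, so the other 5 collectively hold it with probability 5/6.
The host can always find 2 empty doors to open, so the reveals don't change that 5/6; it is now spread over the 3 remaining unopened doors.
P(win by switching) = (5/6) · (1/3) = 5/18.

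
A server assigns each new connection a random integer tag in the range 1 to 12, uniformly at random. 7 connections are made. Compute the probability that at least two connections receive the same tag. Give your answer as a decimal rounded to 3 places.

It's easier to compute the probability that all 7 are distinct.
P(all distinct) = 12/12 · 11/12 · ··· · 6/12 ≈ 0.111.
So the probability of at least one match is 1 − 0.111 = 0.889.

0.889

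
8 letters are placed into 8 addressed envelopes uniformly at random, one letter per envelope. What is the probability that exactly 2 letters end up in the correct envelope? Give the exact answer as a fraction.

Choose which 2 of the 8 are fixed: C(8,2) = 28 ways.
The remaining 6 must have no fixed point: D(6) = 265.
P = 28·265/40320 = 53/288.

53/288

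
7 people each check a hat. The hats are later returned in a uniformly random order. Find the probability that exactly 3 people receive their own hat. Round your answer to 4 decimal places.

Choose which 3 of the 7 are fixed: C(7,3) = 35 ways.
The remaining 4 must have no fixed point: D(4) = 9.
P = 35·9/5040 = 1/16 ≈ 0.0625.

0.0625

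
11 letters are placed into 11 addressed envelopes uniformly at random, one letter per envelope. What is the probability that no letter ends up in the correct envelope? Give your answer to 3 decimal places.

This is the derangement probability: permutations of 11 with no fixed point.
D(11) = 11! · (1 − 1/1! + 1/2! − ··· + (−1)^11/11!) = 14684570.
P = 14684570/39916800 = 1468457/3991680 ≈ 0.368.

0.368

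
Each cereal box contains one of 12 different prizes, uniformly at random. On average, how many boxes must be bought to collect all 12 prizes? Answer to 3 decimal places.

After i distinct types are collected, each trial gives a new one with probability (12−i)/12, so the expected wait for the next new type is 12/(12−i).
E = 12/12 + 12/11 + 12/10 + 12/9 + 12/8 + 12/7 + 12/6 + 12/5 + 12/4 + 12/3 + 12/2 + 12/1 = 86021/2310 ≈ 37.239.

37.239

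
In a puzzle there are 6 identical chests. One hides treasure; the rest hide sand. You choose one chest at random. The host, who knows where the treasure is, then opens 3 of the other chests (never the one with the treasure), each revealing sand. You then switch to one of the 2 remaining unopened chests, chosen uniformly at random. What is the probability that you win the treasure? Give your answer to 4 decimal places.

Your original chest holds the treasure with probability 1/6, so the other 5 collectively hold it with probability 5/6.
The host can always find 3 empty chests to open, so the reveals don't change that 5/6; it is now spread over the 2 remaining unopened chests.
P(win by switching) = (5/6) · (1/2) = 5/12 ≈ 0.4167.

0.4167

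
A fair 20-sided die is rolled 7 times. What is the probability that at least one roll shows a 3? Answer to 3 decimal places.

0.302

P(no roll shows a 3) = (19/20)^7 ≈ 0.698.
P(at least one) = 1 − 0.698 = 0.302.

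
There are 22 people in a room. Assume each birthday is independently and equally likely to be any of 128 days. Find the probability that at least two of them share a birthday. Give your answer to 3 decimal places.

It's easier to compute the probability that all 22 are distinct.
P(all distinct) = 128/128 · 127/128 · ··· · 107/128 ≈ 0.147.
So the probability of at least one match is 1 − 0.147 = 0.853.

0.853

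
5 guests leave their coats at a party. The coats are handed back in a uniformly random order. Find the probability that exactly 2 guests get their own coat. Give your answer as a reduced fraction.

1/6

Choose which 2 of the 5 are fixed: C(5,2) = 10 ways.
The remaining 3 must have no fixed point: D(3) = 2.
P = 10·2/120 = 1/6.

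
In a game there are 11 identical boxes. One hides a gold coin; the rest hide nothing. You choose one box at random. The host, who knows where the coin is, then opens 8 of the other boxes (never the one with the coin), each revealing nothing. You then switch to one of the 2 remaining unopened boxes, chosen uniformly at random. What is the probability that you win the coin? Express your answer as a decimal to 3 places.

Your original box holds the coin with probability 1/11, so the other 10 collectively hold it with probability 10/11.
The host can always find 8 empty boxes to open, so the reveals don't change that 10/11; it is now spread over the 2 remaining unopened boxes.
P(win by switching) = (10/11) · (1/2) = 5/11 ≈ 0.455.

0.455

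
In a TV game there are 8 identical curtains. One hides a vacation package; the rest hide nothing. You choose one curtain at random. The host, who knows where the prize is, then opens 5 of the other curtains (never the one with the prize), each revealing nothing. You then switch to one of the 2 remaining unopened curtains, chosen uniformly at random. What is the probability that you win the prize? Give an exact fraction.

Your original curtain holds the prize with probability 1/8, so the other 7 collectively hold it with probability 7/8.
The host can always find 5 empty curtains to open, so the reveals don't change that 7/8; it is now spread over the 2 remaining unopened curtains.
P(win by switching) = (7/8) · (1/2) = 7/16.

7/16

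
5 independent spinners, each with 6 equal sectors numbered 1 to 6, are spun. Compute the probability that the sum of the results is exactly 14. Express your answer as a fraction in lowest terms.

There are 6^5 = 7776 equally likely outcomes.
The number of ordered 5-tuples from {1,…,6} summing to 14 is 540.
P(sum = 14) = 540/7776 = 5/72.

5/72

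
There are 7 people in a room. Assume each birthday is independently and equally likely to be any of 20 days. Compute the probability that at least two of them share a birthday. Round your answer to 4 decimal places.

It's easier to compute the probability that all 7 are distinct.
P(all distinct) = 20/20 · 19/20 · ··· · 14/20 ≈ 0.3052.
So the probability of at least one match is 1 − 0.3052 = 0.6948.

0.6948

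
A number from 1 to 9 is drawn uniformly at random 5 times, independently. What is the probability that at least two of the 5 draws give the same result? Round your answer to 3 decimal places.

P(all 5 different) = 9/9 · 8/9 · ··· · 5/9 ≈ 0.256.
P(at least two equal) = 1 − 0.256 = 0.744.

0.744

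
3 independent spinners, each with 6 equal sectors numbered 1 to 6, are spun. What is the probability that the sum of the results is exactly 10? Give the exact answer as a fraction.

1/8

There are 6^3 = 216 equally likely outcomes.
The number of ordered 3-tuples from {1,…,6} summing to 10 is 27.
P(sum = 10) = 27/216 = 1/8.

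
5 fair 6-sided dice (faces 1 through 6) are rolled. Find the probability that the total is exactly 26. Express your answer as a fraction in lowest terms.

35/3888

There are 6^5 = 7776 equally likely outcomes.
The number of ordered 5-tuples from {1,…,6} summing to 26 is 70.
P(sum = 26) = 70/7776 = 35/3888.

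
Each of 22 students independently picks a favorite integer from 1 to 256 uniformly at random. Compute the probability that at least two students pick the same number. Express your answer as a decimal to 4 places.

It's easier to compute the probability that all 22 are distinct.
P(all distinct) = 256/256 · 255/256 · ··· · 235/256 ≈ 0.3951.
So the probability of at least one match is 1 − 0.3951 = 0.6049.

0.6049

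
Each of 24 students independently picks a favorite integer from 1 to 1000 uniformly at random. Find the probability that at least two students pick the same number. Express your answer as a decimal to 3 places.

It's easier to compute the probability that all 24 are distinct.
P(all distinct) = 1000/1000 · 999/1000 · ··· · 977/1000 ≈ 0.757.
So the probability of at least one match is 1 − 0.757 = 0.243.

0.243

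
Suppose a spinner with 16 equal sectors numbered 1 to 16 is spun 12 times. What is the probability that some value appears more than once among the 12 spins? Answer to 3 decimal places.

P(all 12 different) = 16/16 · 15/16 · ··· · 5/16 ≈ 0.003.
P(at least two equal) = 1 − 0.003 = 0.997.

0.997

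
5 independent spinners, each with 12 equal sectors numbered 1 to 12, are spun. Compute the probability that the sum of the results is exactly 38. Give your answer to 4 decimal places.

0.0400

There are 12^5 = 248832 equally likely outcomes.
The number of ordered 5-tuples from {1,…,12} summing to 38 is 9945.
P(sum = 38) = 9945/248832 = 1105/27648 ≈ 0.0400.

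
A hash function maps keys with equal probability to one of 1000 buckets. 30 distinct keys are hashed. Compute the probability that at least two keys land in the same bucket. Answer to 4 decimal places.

0.3555

It's easier to compute the probability that all 30 are distinct.
P(all distinct) = 1000/1000 · 999/1000 · ··· · 971/1000 ≈ 0.6445.
So the probability of at least one match is 1 − 0.6445 = 0.3555.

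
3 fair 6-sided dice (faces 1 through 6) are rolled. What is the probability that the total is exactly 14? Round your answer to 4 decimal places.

There are 6^3 = 216 equally likely outcomes.
The number of ordered 3-tuples from {1,…,6} summing to 14 is 15.
P(sum = 14) = 15/216 = 5/72 ≈ 0.0694.

0.0694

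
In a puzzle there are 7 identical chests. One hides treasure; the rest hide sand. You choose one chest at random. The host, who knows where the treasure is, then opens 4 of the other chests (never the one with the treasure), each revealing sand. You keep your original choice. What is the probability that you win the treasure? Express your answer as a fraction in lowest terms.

The host can always open 4 empty chests regardless of your choice, so the reveals give no information about your original chest.
P(win by staying) = 1/7.

1/7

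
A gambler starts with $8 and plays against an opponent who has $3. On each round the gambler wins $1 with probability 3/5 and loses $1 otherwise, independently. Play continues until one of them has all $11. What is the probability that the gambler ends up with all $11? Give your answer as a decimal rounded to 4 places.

0.9722

Let r = q/p = (2/5)/(3/5) = 2/3. The recurrence P(i) = p·P(i+1) + q·P(i−1) with P(0)=0, P(11)=1 gives P(i) = (1 − r^i)/(1 − r^11).
P(8) = (1 − (2/3)^8) / (1 − (2/3)^11) = 170235/175099 ≈ 0.9722.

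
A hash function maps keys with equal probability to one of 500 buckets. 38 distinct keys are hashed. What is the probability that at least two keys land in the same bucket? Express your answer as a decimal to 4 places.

It's easier to compute the probability that all 38 are distinct.
P(all distinct) = 500/500 · 499/500 · ··· · 463/500 ≈ 0.2363.
So the probability of at least one match is 1 − 0.2363 = 0.7637.

0.7637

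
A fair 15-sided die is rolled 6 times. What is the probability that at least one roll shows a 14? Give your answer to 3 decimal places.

P(no roll shows a 14) = (14/15)^6 ≈ 0.661.
P(at least one) = 1 − 0.661 = 0.339.

0.339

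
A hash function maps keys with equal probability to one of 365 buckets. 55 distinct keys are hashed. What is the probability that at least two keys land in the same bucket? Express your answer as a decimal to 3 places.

It's easier to compute the probability that all 55 are distinct.
P(all distinct) = 365/365 · 364/365 · ··· · 311/365 ≈ 0.014.
So the probability of at least one match is 1 − 0.014 = 0.986.

0.986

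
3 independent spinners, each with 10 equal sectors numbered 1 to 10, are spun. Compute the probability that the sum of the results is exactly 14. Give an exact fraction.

69/1000

There are 10^3 = 1000 equally likely outcomes.
The number of ordered 3-tuples from {1,…,10} summing to 14 is 69.
P(sum = 14) = 69/1000.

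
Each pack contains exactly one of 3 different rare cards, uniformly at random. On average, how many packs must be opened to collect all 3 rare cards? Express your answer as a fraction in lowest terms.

After i distinct types are collected, each trial gives a new one with probability (3−i)/3, so the expected wait for the next new type is 3/(3−i).
E = 3/3 + 3/2 + 3/1 = 11/2.

11/2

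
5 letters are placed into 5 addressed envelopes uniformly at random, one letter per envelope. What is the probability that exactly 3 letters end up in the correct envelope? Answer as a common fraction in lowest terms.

1/12

Choose which 3 of the 5 are fixed: C(5,3) = 10 ways.
The remaining 2 must have no fixed point: D(2) = 1.
P = 10·1/120 = 1/12.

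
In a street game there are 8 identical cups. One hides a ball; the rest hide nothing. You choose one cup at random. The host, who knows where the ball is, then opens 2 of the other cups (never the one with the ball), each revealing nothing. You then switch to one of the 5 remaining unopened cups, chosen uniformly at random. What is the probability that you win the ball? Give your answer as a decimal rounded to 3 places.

0.175

Your original cup holds the ball with probability 1/8, so the other 7 collectively hold it with probability 7/8.
The host can always find 2 empty cups to open, so the reveals don't change that 7/8; it is now spread over the 5 remaining unopened cups.
P(win by switching) = (7/8) · (1/5) = 7/40 ≈ 0.175.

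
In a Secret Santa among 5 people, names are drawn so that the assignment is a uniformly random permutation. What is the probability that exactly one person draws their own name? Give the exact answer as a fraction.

3/8

Choose which one is fixed: C(5,1) = 5 ways.
The remaining 4 must have no fixed point: D(4) = 9.
P = 5·9/120 = 3/8.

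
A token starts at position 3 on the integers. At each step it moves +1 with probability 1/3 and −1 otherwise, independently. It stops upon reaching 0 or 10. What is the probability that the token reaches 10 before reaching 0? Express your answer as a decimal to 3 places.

Let r = q/p = (2/3)/(1/3) = 2. The recurrence P(i) = p·P(i+1) + q·P(i−1) with P(0)=0, P(10)=1 gives P(i) = (1 − r^i)/(1 − r^10).
P(3) = (1 − (2)^3) / (1 − (2)^10) = 7/1023 ≈ 0.007.

0.007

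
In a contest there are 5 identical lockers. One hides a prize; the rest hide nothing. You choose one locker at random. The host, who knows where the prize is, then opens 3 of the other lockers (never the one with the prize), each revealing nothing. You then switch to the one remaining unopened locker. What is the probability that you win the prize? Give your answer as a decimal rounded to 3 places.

0.800

Your original locker holds the prize with probability 1/5, so the other 4 collectively hold it with probability 4/5.
The host can always find 3 empty lockers to open, so the reveals don't change that 4/5; it is now spread over the 1 remaining unopened locker.
P(win by switching) = (4/5) · (1/1) = 4/5 ≈ 0.800.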